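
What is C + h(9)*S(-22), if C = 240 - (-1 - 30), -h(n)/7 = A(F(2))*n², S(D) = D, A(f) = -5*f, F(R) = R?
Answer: -124469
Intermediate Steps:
h(n) = 70*n² (h(n) = -7*(-5*2)*n² = -(-70)*n² = 70*n²)
C = 271 (C = 240 - 1*(-31) = 240 + 31 = 271)
C + h(9)*S(-22) = 271 + (70*9²)*(-22) = 271 + (70*81)*(-22) = 271 + 5670*(-22) = 271 - 124740 = -124469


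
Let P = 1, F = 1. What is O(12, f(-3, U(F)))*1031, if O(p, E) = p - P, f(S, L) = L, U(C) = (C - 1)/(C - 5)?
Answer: 11341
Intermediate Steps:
U(C) = (-1 + C)/(-5 + C)
O(p, E) = -1 + p (O(p, E) = p - 1*1 = p - 1 = -1 + p)
O(12, f(-3, U(F)))*1031 = (-1 + 12)*1031 = 11*1031 = 11341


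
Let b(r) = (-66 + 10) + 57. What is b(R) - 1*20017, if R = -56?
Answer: -20016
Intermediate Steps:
b(r) = 1 (b(r) = -56 + 57 = 1)
b(R) - 1*20017 = 1 - 1*20017 = 1 - 20017 = -20016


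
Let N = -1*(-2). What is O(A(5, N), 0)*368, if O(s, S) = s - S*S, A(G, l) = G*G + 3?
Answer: 10304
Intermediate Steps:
N = 2
A(G, l) = 3 + G² (A(G, l) = G² + 3 = 3 + G²)
O(s, S) = s - S²
O(A(5, N), 0)*368 = ((3 + 5²) - 1*0²)*368 = ((3 + 25) - 1*0)*368 = (28 + 0)*368 = 28*368 = 10304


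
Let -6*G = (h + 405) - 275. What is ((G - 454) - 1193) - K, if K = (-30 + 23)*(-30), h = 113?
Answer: -3795/2 ≈ -1897.5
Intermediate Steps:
K = 210 (K = -7*(-30) = 210)
G = -81/2 (G = -((113 + 405) - 275)/6 = -(518 - 275)/6 = -⅙*243 = -81/2 ≈ -40.500)
((G - 454) - 1193) - K = ((-81/2 - 454) - 1193) - 1*210 = (-989/2 - 1193) - 210 = -3375/2 - 210 = -3795/2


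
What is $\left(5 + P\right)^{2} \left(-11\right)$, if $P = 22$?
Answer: $-8019$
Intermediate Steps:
$\left(5 + P\right)^{2} \left(-11\right) = \left(5 + 22\right)^{2} \left(-11\right) = 27^{2} \left(-11\right) = 729 \left(-11\right) = -8019$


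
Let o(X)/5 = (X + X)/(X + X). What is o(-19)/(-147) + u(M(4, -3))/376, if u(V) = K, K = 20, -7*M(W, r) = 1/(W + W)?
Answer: 265/13818 ≈ 0.019178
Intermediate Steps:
M(W, r) = -1/(14*W) (M(W, r) = -1/(7*(W + W)) = -1/(2*W)/7 = -1/(14*W))
o(X) = 5 (o(X) = 5*((X + X)/(X + X)) = 5*((2*X)/((2*X))) = 5*((2*X)*(1/(2*X))) = 5*1 = 5)
u(V) = 20
o(-19)/(-147) + u(M(4, -3))/376 = 5/(-147) + 20/376 = 5*(-1/147) + 20*(1/376) = -5/147 + 5/94 = 265/13818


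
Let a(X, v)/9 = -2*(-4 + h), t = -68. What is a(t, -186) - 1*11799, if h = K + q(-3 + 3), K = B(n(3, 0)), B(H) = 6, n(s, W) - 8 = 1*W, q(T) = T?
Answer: -11835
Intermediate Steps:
n(s, W) = 8 + W (n(s, W) = 8 + 1*W = 8 + W)
K = 6
h = 6 (h = 6 + (-3 + 3) = 6 + 0 = 6)
a(X, v) = -36 (a(X, v) = 9*(-2*(-4 + 6)) = 9*(-2*2) = 9*(-4) = -36)
a(t, -186) - 1*11799 = -36 - 1*11799 = -36 - 11799 = -11835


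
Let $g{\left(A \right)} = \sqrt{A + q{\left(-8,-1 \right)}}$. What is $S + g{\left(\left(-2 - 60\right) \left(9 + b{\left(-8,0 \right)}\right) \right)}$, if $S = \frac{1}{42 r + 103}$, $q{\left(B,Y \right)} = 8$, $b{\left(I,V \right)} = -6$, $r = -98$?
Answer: $- \frac{1}{4013} + i \sqrt{178} \approx -0.00024919 + 13.342 i$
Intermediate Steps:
$g{\left(A \right)} = \sqrt{8 + A}$ ($g{\left(A \right)} = \sqrt{A + 8} = \sqrt{8 + A}$)
$S = - \frac{1}{4013}$ ($S = \frac{1}{42 \left(-98\right) + 103} = \frac{1}{-4116 + 103} = \frac{1}{-4013} = - \frac{1}{4013} \approx -0.00024919$)
$S + g{\left(\left(-2 - 60\right) \left(9 + b{\left(-8,0 \right)}\right) \right)} = - \frac{1}{4013} + \sqrt{8 + \left(-2 - 60\right) \left(9 - 6\right)} = - \frac{1}{4013} + \sqrt{8 - 186} = - \frac{1}{4013} + \sqrt{-178} = - \frac{1}{4013} + i \sqrt{178}$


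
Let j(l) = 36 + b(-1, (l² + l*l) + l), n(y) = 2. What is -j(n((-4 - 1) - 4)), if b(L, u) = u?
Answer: -46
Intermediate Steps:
j(l) = 36 + l + 2*l² (j(l) = 36 + ((l² + l*l) + l) = 36 + ((l² + l²) + l) = 36 + (2*l² + l) = 36 + (l + 2*l²) = 36 + l + 2*l²)
-j(n((-4 - 1) - 4)) = -(36 + 2*(1 + 2*2)) = -(36 + 2*(1 + 4)) = -(36 + 2*5) = -(36 + 10) = -1*46 = -46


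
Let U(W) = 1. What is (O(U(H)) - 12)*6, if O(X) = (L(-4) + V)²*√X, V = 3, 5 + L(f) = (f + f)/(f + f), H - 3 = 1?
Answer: -66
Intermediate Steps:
H = 4 (H = 3 + 1 = 4)
L(f) = -4 (L(f) = -5 + (f + f)/(f + f) = -5 + (2*f)/((2*f)) = -5 + (2*f)*(1/(2*f)) = -5 + 1 = -4)
O(X) = √X (O(X) = (-4 + 3)²*√X = (-1)²*√X = 1*√X = √X)
(O(U(H)) - 12)*6 = (√1 - 12)*6 = (1 - 12)*6 = -11*6 = -66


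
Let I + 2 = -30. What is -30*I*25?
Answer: 24000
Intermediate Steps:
I = -32 (I = -2 - 30 = -32)
-30*I*25 = -30*(-32)*25 = 960*25 = 24000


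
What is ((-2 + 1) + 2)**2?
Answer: 1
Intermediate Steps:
((-2 + 1) + 2)**2 = (-1 + 2)**2 = 1**2 = 1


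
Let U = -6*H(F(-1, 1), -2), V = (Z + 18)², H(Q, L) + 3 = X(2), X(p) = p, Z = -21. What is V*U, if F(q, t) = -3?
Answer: 54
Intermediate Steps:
H(Q, L) = -1 (H(Q, L) = -3 + 2 = -1)
V = 9 (V = (-21 + 18)² = (-3)² = 9)
U = 6 (U = -6*(-1) = 6)
V*U = 9*6 = 54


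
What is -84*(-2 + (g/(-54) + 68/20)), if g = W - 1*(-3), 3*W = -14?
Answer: -16226/135 ≈ -120.19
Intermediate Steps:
W = -14/3 (W = (⅓)*(-14) = -14/3 ≈ -4.6667)
g = -5/3 (g = -14/3 - 1*(-3) = -14/3 + 3 = -5/3 ≈ -1.6667)
-84*(-2 + (g/(-54) + 68/20)) = -84*(-2 + (-5/3/(-54) + 68/20)) = -84*(-2 + (-5/3*(-1/54) + 68*(1/20))) = -84*(-2 + (5/162 + 17/5)) = -84*(-2 + 2779/810) = -84*1159/810 = -16226/135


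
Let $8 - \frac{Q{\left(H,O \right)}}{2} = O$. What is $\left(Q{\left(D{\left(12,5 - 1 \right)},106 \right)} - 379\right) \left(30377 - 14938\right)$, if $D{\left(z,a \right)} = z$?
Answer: $-8877425$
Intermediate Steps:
$Q{\left(H,O \right)} = 16 - 2 O$
$\left(Q{\left(D{\left(12,5 - 1 \right)},106 \right)} - 379\right) \left(30377 - 14938\right) = \left(\left(16 - 212\right) - 379\right) \left(30377 - 14938\right) = \left(\left(16 - 212\right) - 379\right) 15439 = \left(-196 - 379\right) 15439 = \left(-575\right) 15439 = -8877425$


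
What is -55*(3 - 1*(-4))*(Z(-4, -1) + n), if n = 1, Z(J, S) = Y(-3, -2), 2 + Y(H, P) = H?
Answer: 1540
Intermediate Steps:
Y(H, P) = -2 + H
Z(J, S) = -5 (Z(J, S) = -2 - 3 = -5)
-55*(3 - 1*(-4))*(Z(-4, -1) + n) = -55*(3 - 1*(-4))*(-5 + 1) = -55*(3 + 4)*(-4) = -385*(-4) = -55*(-28) = 1540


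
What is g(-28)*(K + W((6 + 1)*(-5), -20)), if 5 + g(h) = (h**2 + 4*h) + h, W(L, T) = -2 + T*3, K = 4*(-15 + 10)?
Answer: -52398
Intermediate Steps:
K = -20 (K = 4*(-5) = -20)
W(L, T) = -2 + 3*T
g(h) = -5 + h**2 + 5*h (g(h) = -5 + ((h**2 + 4*h) + h) = -5 + (h**2 + 5*h) = -5 + h**2 + 5*h)
g(-28)*(K + W((6 + 1)*(-5), -20)) = (-5 + (-28)**2 + 5*(-28))*(-20 + (-2 + 3*(-20))) = (-5 + 784 - 140)*(-20 + (-2 - 60)) = 639*(-20 - 62) = 639*(-82) = -52398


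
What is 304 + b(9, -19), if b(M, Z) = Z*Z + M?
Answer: 674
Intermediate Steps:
b(M, Z) = M + Z² (b(M, Z) = Z² + M = M + Z²)
304 + b(9, -19) = 304 + (9 + (-19)²) = 304 + (9 + 361) = 304 + 370 = 674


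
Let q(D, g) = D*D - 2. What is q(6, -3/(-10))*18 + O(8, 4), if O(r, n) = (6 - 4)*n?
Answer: 620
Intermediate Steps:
q(D, g) = -2 + D**2 (q(D, g) = D**2 - 2 = -2 + D**2)
O(r, n) = 2*n
q(6, -3/(-10))*18 + O(8, 4) = (-2 + 6**2)*18 + 2*4 = (-2 + 36)*18 + 8 = 34*18 + 8 = 612 + 8 = 620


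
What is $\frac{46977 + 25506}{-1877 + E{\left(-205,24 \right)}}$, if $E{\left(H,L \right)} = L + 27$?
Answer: $- \frac{72483}{1826} \approx -39.695$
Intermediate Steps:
$E{\left(H,L \right)} = 27 + L$
$\frac{46977 + 25506}{-1877 + E{\left(-205,24 \right)}} = \frac{46977 + 25506}{-1877 + \left(27 + 24\right)} = \frac{72483}{-1877 + 51} = \frac{72483}{-1826} = 72483 \left(- \frac{1}{1826}\right) = - \frac{72483}{1826}$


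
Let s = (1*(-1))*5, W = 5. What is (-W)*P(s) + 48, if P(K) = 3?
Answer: 33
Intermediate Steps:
s = -5 (s = -1*5 = -5)
(-W)*P(s) + 48 = -1*5*3 + 48 = -5*3 + 48 = -15 + 48 = 33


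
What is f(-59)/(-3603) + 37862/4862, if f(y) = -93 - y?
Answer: 6208277/796263 ≈ 7.7968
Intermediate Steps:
f(-59)/(-3603) + 37862/4862 = (-93 - 1*(-59))/(-3603) + 37862/4862 = (-93 + 59)*(-1/3603) + 37862*(1/4862) = -34*(-1/3603) + 1721/221 = 34/3603 + 1721/221 = 6208277/796263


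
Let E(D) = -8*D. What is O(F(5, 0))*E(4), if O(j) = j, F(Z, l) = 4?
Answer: -128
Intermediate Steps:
O(F(5, 0))*E(4) = 4*(-8*4) = 4*(-32) = -128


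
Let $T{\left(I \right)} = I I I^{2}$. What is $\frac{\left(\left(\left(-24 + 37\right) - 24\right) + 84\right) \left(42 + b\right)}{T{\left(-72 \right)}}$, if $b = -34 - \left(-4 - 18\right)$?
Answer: $\frac{365}{4478976} \approx 8.1492 \cdot 10^{-5}$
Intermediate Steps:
$b = -12$ ($b = -34 - -22 = -34 + 22 = -12$)
$T{\left(I \right)} = I^{4}$ ($T{\left(I \right)} = I^{2} I^{2} = I^{4}$)
$\frac{\left(\left(\left(-24 + 37\right) - 24\right) + 84\right) \left(42 + b\right)}{T{\left(-72 \right)}} = \frac{\left(\left(\left(-24 + 37\right) - 24\right) + 84\right) \left(42 - 12\right)}{\left(-72\right)^{4}} = \frac{\left(\left(13 - 24\right) + 84\right) 30}{26873856} = \left(-11 + 84\right) 30 \cdot \frac{1}{26873856} = 73 \cdot 30 \cdot \frac{1}{26873856} = 2190 \cdot \frac{1}{26873856} = \frac{365}{4478976}$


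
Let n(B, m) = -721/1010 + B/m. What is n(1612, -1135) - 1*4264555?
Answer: -977735014141/229270 ≈ -4.2646e+6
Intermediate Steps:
n(B, m) = -721/1010 + B/m (n(B, m) = -721*1/1010 + B/m = -721/1010 + B/m)
n(1612, -1135) - 1*4264555 = (-721/1010 + 1612/(-1135)) - 1*4264555 = (-721/1010 + 1612*(-1/1135)) - 4264555 = (-721/1010 - 1612/1135) - 4264555 = -489291/229270 - 4264555 = -977735014141/229270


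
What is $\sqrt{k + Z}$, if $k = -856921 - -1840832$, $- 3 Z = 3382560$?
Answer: $i \sqrt{143609} \approx 378.96 i$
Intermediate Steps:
$Z = -1127520$ ($Z = \left(- \frac{1}{3}\right) 3382560 = -1127520$)
$k = 983911$ ($k = -856921 + 1840832 = 983911$)
$\sqrt{k + Z} = \sqrt{983911 - 1127520} = \sqrt{-143609} = i \sqrt{143609}$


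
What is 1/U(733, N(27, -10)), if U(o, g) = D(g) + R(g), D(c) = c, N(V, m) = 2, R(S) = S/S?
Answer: 1/3 ≈ 0.33333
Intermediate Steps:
R(S) = 1
U(o, g) = 1 + g (U(o, g) = g + 1 = 1 + g)
1/U(733, N(27, -10)) = 1/(1 + 2) = 1/3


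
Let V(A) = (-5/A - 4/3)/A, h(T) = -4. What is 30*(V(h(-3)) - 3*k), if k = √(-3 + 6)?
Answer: 5/8 - 90*√3 ≈ -155.26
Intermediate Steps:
V(A) = (-4/3 - 5/A)/A (V(A) = (-5/A - 4*⅓)/A = (-5/A - 4/3)/A = (-4/3 - 5/A)/A)
k = √3 ≈ 1.7320
30*(V(h(-3)) - 3*k) = 30*((⅓)*(-15 - 4*(-4))/(-4)² - 3*√3) = 30*((⅓)*(1/16)*(-15 + 16) - 3*√3) = 30*((⅓)*(1/16)*1 - 3*√3) = 30*(1/48 - 3*√3) = 5/8 - 90*√3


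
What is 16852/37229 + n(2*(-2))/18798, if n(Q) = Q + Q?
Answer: 158243032/349915371 ≈ 0.45223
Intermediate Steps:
n(Q) = 2*Q
16852/37229 + n(2*(-2))/18798 = 16852/37229 + (2*(2*(-2)))/18798 = 16852*(1/37229) + (2*(-4))*(1/18798) = 16852/37229 - 8*1/18798 = 16852/37229 - 4/9399 = 158243032/349915371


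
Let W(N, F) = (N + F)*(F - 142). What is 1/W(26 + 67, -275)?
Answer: 1/75894 ≈ 1.3176e-5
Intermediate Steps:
W(N, F) = (-142 + F)*(F + N) (W(N, F) = (F + N)*(-142 + F) = (-142 + F)*(F + N))
1/W(26 + 67, -275) = 1/((-275)**2 - 142*(-275) - 142*(26 + 67) - 275*(26 + 67)) = 1/(75625 + 39050 - 142*93 - 275*93) = 1/(75625 + 39050 - 13206 - 25575) = 1/75894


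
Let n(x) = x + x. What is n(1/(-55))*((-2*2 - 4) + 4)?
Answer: 8/55 ≈ 0.14545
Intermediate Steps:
n(x) = 2*x
n(1/(-55))*((-2*2 - 4) + 4) = (2/(-55))*((-2*2 - 4) + 4) = (2*(-1/55))*((-4 - 4) + 4) = -2*(-8 + 4)/55 = -2/55*(-4) = 8/55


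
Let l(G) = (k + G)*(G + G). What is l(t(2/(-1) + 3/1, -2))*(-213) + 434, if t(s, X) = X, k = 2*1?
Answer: 434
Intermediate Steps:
k = 2
l(G) = 2*G*(2 + G) (l(G) = (2 + G)*(G + G) = (2 + G)*(2*G) = 2*G*(2 + G))
l(t(2/(-1) + 3/1, -2))*(-213) + 434 = (2*(-2)*(2 - 2))*(-213) + 434 = (2*(-2)*0)*(-213) + 434 = 0*(-213) + 434 = 0 + 434 = 434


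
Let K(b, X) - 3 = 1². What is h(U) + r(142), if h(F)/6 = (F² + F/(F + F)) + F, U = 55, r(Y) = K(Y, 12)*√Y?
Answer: 18483 + 4*√142 ≈ 18531.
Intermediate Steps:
K(b, X) = 4 (K(b, X) = 3 + 1² = 3 + 1 = 4)
r(Y) = 4*√Y
h(F) = 3 + 6*F + 6*F² (h(F) = 6*((F² + F/(F + F)) + F) = 6*((F² + F/((2*F))) + F) = 6*((F² + (1/(2*F))*F) + F) = 6*((F² + ½) + F) = 6*((½ + F²) + F) = 6*(½ + F + F²) = 3 + 6*F + 6*F²)
h(U) + r(142) = (3 + 6*55 + 6*55²) + 4*√142 = (3 + 330 + 6*3025) + 4*√142 = (3 + 330 + 18150) + 4*√142 = 18483 + 4*√142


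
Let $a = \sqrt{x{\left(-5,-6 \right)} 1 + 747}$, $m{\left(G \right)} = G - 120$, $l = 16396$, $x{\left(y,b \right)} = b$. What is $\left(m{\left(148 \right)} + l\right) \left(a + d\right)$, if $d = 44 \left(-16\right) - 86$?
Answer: $-12974960 + 16424 \sqrt{741} \approx -1.2528 \cdot 10^{7}$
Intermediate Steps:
$d = -790$ ($d = -704 - 86 = -790$)
$m{\left(G \right)} = -120 + G$
$a = \sqrt{741}$ ($a = \sqrt{\left(-6\right) 1 + 747} = \sqrt{-6 + 747} = \sqrt{741} \approx 27.221$)
$\left(m{\left(148 \right)} + l\right) \left(a + d\right) = \left(\left(-120 + 148\right) + 16396\right) \left(\sqrt{741} - 790\right) = \left(28 + 16396\right) \left(-790 + \sqrt{741}\right) = 16424 \left(-790 + \sqrt{741}\right) = -12974960 + 16424 \sqrt{741}$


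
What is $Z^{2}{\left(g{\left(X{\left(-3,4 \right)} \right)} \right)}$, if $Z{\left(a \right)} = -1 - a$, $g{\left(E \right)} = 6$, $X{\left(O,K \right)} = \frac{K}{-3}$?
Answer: $49$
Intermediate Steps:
$X{\left(O,K \right)} = - \frac{K}{3}$ ($X{\left(O,K \right)} = K \left(- \frac{1}{3}\right) = - \frac{K}{3}$)
$Z^{2}{\left(g{\left(X{\left(-3,4 \right)} \right)} \right)} = \left(-1 - 6\right)^{2} = \left(-7\right)^{2} = 49$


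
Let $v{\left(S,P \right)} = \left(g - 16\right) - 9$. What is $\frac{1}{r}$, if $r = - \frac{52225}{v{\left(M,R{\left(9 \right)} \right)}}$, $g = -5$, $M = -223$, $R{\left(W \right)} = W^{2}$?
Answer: $\frac{6}{10445} \approx 0.00057444$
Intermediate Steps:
$v{\left(S,P \right)} = -30$ ($v{\left(S,P \right)} = \left(-5 - 16\right) - 9 = -21 - 9 = -30$)
$r = \frac{10445}{6}$ ($r = - \frac{52225}{-30} = \left(-52225\right) \left(- \frac{1}{30}\right) = \frac{10445}{6} \approx 1740.8$)
$\frac{1}{r} = \frac{1}{\frac{10445}{6}} = \frac{6}{10445}$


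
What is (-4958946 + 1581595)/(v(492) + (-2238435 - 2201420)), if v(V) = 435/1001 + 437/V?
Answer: 1663318348692/2186592417203 ≈ 0.76069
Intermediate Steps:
v(V) = 435/1001 + 437/V (v(V) = 435*(1/1001) + 437/V = 435/1001 + 437/V)
(-4958946 + 1581595)/(v(492) + (-2238435 - 2201420)) = (-4958946 + 1581595)/((435/1001 + 437/492) + (-2238435 - 2201420)) = -3377351/((435/1001 + 437*(1/492)) - 4439855) = -3377351/((435/1001 + 437/492) - 4439855) = -3377351/(651457/492492 - 4439855) = -3377351/(-2186592417203/492492) = -3377351*(-492492/2186592417203) = 1663318348692/2186592417203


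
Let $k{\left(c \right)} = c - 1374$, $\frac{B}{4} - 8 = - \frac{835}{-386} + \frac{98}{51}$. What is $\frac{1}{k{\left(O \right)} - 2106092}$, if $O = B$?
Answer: $- \frac{9843}{20743312036} \approx -4.7451 \cdot 10^{-7}$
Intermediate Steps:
$B = \frac{475802}{9843}$ ($B = 32 + 4 \left(- \frac{835}{-386} + \frac{98}{51}\right) = 32 + 4 \left(\left(-835\right) \left(- \frac{1}{386}\right) + 98 \cdot \frac{1}{51}\right) = 32 + 4 \left(\frac{835}{386} + \frac{98}{51}\right) = 32 + 4 \cdot \frac{80413}{19686} = 32 + \frac{160826}{9843} = \frac{475802}{9843} \approx 48.339$)
$O = \frac{475802}{9843} \approx 48.339$
$k{\left(c \right)} = -1374 + c$
$\frac{1}{k{\left(O \right)} - 2106092} = \frac{1}{\left(-1374 + \frac{475802}{9843}\right) - 2106092} = \frac{1}{- \frac{13048480}{9843} - 2106092} = \frac{1}{- \frac{20743312036}{9843}} = - \frac{9843}{20743312036}$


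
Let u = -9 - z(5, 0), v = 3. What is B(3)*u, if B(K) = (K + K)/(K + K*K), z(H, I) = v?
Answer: -6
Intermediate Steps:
z(H, I) = 3
u = -12 (u = -9 - 1*3 = -9 - 3 = -12)
B(K) = 2*K/(K + K²) (B(K) = (2*K)/(K + K²) = 2*K/(K + K²))
B(3)*u = (2/(1 + 3))*(-12) = (2/4)*(-12) = (2*(¼))*(-12) = (½)*(-12) = -6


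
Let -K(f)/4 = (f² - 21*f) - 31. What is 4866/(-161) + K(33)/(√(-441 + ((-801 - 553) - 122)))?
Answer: -4866/161 + 1460*I*√213/639 ≈ -30.224 + 33.346*I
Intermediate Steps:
K(f) = 124 - 4*f² + 84*f (K(f) = -4*((f² - 21*f) - 31) = -4*(-31 + f² - 21*f) = 124 - 4*f² + 84*f)
4866/(-161) + K(33)/(√(-441 + ((-801 - 553) - 122))) = 4866/(-161) + (124 - 4*33² + 84*33)/(√(-441 + ((-801 - 553) - 122))) = 4866*(-1/161) + (124 - 4*1089 + 2772)/(√(-441 + (-1354 - 122))) = -4866/161 + (124 - 4356 + 2772)/(√(-441 - 1476)) = -4866/161 - 1460*(-I*√213/639) = -4866/161 - (-1460)*I*√213/639 = -4866/161 + 1460*I*√213/639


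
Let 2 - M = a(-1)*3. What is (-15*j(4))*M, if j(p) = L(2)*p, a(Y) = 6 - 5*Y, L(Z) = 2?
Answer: 3720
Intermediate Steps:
j(p) = 2*p
M = -31 (M = 2 - (6 - 5*(-1))*3 = 2 - (6 + 5)*3 = 2 - 11*3 = 2 - 1*33 = 2 - 33 = -31)
(-15*j(4))*M = -30*4*(-31) = -15*8*(-31) = -120*(-31) = 3720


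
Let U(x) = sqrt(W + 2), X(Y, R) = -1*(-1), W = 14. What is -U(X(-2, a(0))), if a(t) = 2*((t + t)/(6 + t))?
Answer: -4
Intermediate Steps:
a(t) = 4*t/(6 + t) (a(t) = 2*((2*t)/(6 + t)) = 2*(2*t/(6 + t)) = 4*t/(6 + t))
X(Y, R) = 1
U(x) = 4 (U(x) = sqrt(14 + 2) = sqrt(16) = 4)
-U(X(-2, a(0))) = -1*4 = -4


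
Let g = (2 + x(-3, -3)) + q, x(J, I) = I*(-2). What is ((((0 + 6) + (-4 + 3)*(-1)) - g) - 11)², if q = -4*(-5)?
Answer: 1024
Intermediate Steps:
x(J, I) = -2*I
q = 20
g = 28 (g = (2 - 2*(-3)) + 20 = (2 + 6) + 20 = 8 + 20 = 28)
((((0 + 6) + (-4 + 3)*(-1)) - g) - 11)² = ((((0 + 6) + (-4 + 3)*(-1)) - 1*28) - 11)² = (((6 - 1*(-1)) - 28) - 11)² = (((6 + 1) - 28) - 11)² = ((7 - 28) - 11)² = (-21 - 11)² = (-32)² = 1024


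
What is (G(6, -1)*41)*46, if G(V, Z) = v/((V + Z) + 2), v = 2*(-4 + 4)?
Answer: 0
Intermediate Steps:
v = 0 (v = 2*0 = 0)
G(V, Z) = 0 (G(V, Z) = 0/((V + Z) + 2) = 0/(2 + V + Z) = 0)
(G(6, -1)*41)*46 = (0*41)*46 = 0*46 = 0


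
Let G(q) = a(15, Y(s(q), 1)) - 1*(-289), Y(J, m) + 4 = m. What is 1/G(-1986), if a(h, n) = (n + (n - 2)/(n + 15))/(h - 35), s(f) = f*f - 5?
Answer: 240/69401 ≈ 0.0034582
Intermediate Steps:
s(f) = -5 + f**2 (s(f) = f**2 - 5 = -5 + f**2)
Y(J, m) = -4 + m
a(h, n) = (n + (-2 + n)/(15 + n))/(-35 + h)
G(q) = 69401/240 (G(q) = (-2 + (-4 + 1)**2 + 16*(-4 + 1))/(-525 - 35*(-4 + 1) + 15*15 + 15*(-4 + 1)) - 1*(-289) = (-2 + (-3)**2 + 16*(-3))/(-525 - 35*(-3) + 225 + 15*(-3)) + 289 = (-2 + 9 - 48)/(-525 + 105 + 225 - 45) + 289 = -41/(-240) + 289 = -1/240*(-41) + 289 = 41/240 + 289 = 69401/240)
1/G(-1986) = 1/(69401/240) = 240/69401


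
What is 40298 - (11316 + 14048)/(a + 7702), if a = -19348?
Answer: 234667936/5823 ≈ 40300.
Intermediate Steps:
40298 - (11316 + 14048)/(a + 7702) = 40298 - (11316 + 14048)/(-19348 + 7702) = 40298 - 25364/(-11646) = 40298 - 25364*(-1)/11646 = 40298 - 1*(-12682/5823) = 40298 + 12682/5823 = 234667936/5823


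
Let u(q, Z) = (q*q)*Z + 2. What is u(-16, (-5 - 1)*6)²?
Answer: 84897796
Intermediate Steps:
u(q, Z) = 2 + Z*q² (u(q, Z) = q²*Z + 2 = Z*q² + 2 = 2 + Z*q²)
u(-16, (-5 - 1)*6)² = (2 + ((-5 - 1)*6)*(-16)²)² = (2 - 6*6*256)² = (2 - 36*256)² = (2 - 9216)² = (-9214)² = 84897796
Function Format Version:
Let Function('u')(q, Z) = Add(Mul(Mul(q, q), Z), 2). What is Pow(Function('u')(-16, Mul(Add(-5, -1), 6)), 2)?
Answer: 84897796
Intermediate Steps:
Function('u')(q, Z) = Add(2, Mul(Z, Pow(q, 2))) (Function('u')(q, Z) = Add(Mul(Pow(q, 2), Z), 2) = Add(Mul(Z, Pow(q, 2)), 2) = Add(2, Mul(Z, Pow(q, 2))))
Pow(Function('u')(-16, Mul(Add(-5, -1), 6)), 2) = Pow(Add(2, Mul(Mul(Add(-5, -1), 6), Pow(-16, 2))), 2) = Pow(Add(2, Mul(Mul(-6, 6), 256)), 2) = Pow(Add(2, Mul(-36, 256)), 2) = Pow(Add(2, -9216), 2) = Pow(-9214, 2) = 84897796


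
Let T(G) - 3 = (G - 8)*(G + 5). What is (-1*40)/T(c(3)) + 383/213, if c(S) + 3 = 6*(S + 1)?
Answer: 122083/72633 ≈ 1.6808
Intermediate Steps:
c(S) = 3 + 6*S (c(S) = -3 + 6*(S + 1) = -3 + 6*(1 + S) = -3 + (6 + 6*S) = 3 + 6*S)
T(G) = 3 + (-8 + G)*(5 + G) (T(G) = 3 + (G - 8)*(G + 5) = 3 + (-8 + G)*(5 + G))
(-1*40)/T(c(3)) + 383/213 = (-1*40)/(-37 + (3 + 6*3)**2 - 3*(3 + 6*3)) + 383/213 = -40/(-37 + (3 + 18)**2 - 3*(3 + 18)) + 383*(1/213) = -40/(-37 + 21**2 - 3*21) + 383/213 = -40/(-37 + 441 - 63) + 383/213 = -40/341 + 383/213 = 122083/72633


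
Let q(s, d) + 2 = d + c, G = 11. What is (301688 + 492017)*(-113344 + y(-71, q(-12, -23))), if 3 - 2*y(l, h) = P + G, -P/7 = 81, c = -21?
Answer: -179479717945/2 ≈ -8.9740e+10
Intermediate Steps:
P = -567 (P = -7*81 = -567)
q(s, d) = -23 + d (q(s, d) = -2 + (d - 21) = -2 + (-21 + d) = -23 + d)
y(l, h) = 559/2 (y(l, h) = 3/2 - (-567 + 11)/2 = 3/2 - ½*(-556) = 3/2 + 278 = 559/2)
(301688 + 492017)*(-113344 + y(-71, q(-12, -23))) = (301688 + 492017)*(-113344 + 559/2) = 793705*(-226129/2) = -179479717945/2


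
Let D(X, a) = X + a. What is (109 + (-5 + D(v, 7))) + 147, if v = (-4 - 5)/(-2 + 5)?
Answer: 255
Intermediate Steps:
v = -3 (v = -9/3 = -9*⅓ = -3)
(109 + (-5 + D(v, 7))) + 147 = (109 + (-5 + (-3 + 7))) + 147 = (109 + (-5 + 4)) + 147 = (109 - 1) + 147 = 108 + 147 = 255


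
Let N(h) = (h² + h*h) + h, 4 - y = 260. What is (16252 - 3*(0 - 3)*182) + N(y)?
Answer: 148706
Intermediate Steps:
y = -256 (y = 4 - 1*260 = 4 - 260 = -256)
N(h) = h + 2*h² (N(h) = (h² + h²) + h = 2*h² + h = h + 2*h²)
(16252 - 3*(0 - 3)*182) + N(y) = (16252 - 3*(0 - 3)*182) - 256*(1 + 2*(-256)) = (16252 - 3*(-3)*182) - 256*(1 - 512) = (16252 + 9*182) - 256*(-511) = (16252 + 1638) + 130816 = 17890 + 130816 = 148706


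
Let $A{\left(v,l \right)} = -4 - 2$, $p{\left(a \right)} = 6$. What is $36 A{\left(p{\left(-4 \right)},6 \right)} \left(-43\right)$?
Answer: $9288$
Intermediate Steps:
$A{\left(v,l \right)} = -6$ ($A{\left(v,l \right)} = -4 - 2 = -6$)
$36 A{\left(p{\left(-4 \right)},6 \right)} \left(-43\right) = 36 \left(-6\right) \left(-43\right) = \left(-216\right) \left(-43\right) = 9288$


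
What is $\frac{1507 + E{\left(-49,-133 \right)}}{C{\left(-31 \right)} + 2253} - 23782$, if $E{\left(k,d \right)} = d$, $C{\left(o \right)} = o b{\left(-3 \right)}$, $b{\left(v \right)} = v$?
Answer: $- \frac{9298533}{391} \approx -23781.0$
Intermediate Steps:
$C{\left(o \right)} = - 3 o$ ($C{\left(o \right)} = o \left(-3\right) = - 3 o$)
$\frac{1507 + E{\left(-49,-133 \right)}}{C{\left(-31 \right)} + 2253} - 23782 = \frac{1507 - 133}{\left(-3\right) \left(-31\right) + 2253} - 23782 = \frac{1374}{93 + 2253} - 23782 = \frac{1374}{2346} - 23782 = 1374 \cdot \frac{1}{2346} - 23782 = \frac{229}{391} - 23782 = - \frac{9298533}{391}$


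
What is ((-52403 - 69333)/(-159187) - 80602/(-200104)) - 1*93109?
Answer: -1482926373578357/15926977724 ≈ -93108.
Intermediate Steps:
((-52403 - 69333)/(-159187) - 80602/(-200104)) - 1*93109 = (-121736*(-1/159187) - 80602*(-1/200104)) - 93109 = (121736/159187 + 40301/100052) - 93109 = 18595325559/15926977724 - 93109 = -1482926373578357/15926977724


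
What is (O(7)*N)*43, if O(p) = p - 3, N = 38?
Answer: 6536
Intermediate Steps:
O(p) = -3 + p
(O(7)*N)*43 = ((-3 + 7)*38)*43 = (4*38)*43 = 152*43 = 6536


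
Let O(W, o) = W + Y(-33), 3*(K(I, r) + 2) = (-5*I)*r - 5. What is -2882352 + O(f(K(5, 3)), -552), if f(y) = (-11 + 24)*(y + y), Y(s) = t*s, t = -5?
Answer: -8648797/3 ≈ -2.8829e+6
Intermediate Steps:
Y(s) = -5*s
K(I, r) = -11/3 - 5*I*r/3 (K(I, r) = -2 + ((-5*I)*r - 5)/3 = -2 + (-5*I*r - 5)/3 = -2 + (-5 - 5*I*r)/3 = -2 + (-5/3 - 5*I*r/3) = -11/3 - 5*I*r/3)
f(y) = 26*y (f(y) = 13*(2*y) = 26*y)
O(W, o) = 165 + W (O(W, o) = W - 5*(-33) = W + 165 = 165 + W)
-2882352 + O(f(K(5, 3)), -552) = -2882352 + (165 + 26*(-11/3 - 5/3*5*3)) = -2882352 + (165 + 26*(-11/3 - 25)) = -2882352 + (165 + 26*(-86/3)) = -2882352 + (165 - 2236/3) = -2882352 - 1741/3 = -8648797/3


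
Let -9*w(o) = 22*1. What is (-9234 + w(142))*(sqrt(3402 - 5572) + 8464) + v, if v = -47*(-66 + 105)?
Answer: -703611889/9 - 83128*I*sqrt(2170)/9 ≈ -7.8179e+7 - 4.3026e+5*I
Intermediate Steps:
w(o) = -22/9
v = -1833 (v = -47*39 = -1833)
(-9234 + w(142))*(sqrt(3402 - 5572) + 8464) + v = (-9234 - 22/9)*(sqrt(3402 - 5572) + 8464) - 1833 = -83128*(sqrt(-2170) + 8464)/9 - 1833 = -83128*(I*sqrt(2170) + 8464)/9 - 1833 = -83128*(8464 + I*sqrt(2170))/9 - 1833 = (-703595392/9 - 83128*I*sqrt(2170)/9) - 1833 = -703611889/9 - 83128*I*sqrt(2170)/9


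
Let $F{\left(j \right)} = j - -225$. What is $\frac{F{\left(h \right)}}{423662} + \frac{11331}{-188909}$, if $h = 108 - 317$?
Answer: $- \frac{2398745789}{40016782379} \approx -0.059943$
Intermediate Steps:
$h = -209$ ($h = 108 - 317 = -209$)
$F{\left(j \right)} = 225 + j$ ($F{\left(j \right)} = j + 225 = 225 + j$)
$\frac{F{\left(h \right)}}{423662} + \frac{11331}{-188909} = \frac{225 - 209}{423662} + \frac{11331}{-188909} = 16 \cdot \frac{1}{423662} + 11331 \left(- \frac{1}{188909}\right) = \frac{8}{211831} - \frac{11331}{188909} = - \frac{2398745789}{40016782379}$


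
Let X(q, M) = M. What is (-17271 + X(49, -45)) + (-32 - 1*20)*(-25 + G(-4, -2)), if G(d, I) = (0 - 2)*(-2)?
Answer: -16224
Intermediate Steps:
G(d, I) = 4 (G(d, I) = -2*(-2) = 4)
(-17271 + X(49, -45)) + (-32 - 1*20)*(-25 + G(-4, -2)) = (-17271 - 45) + (-32 - 1*20)*(-25 + 4) = -17316 + (-32 - 20)*(-21) = -17316 - 52*(-21) = -17316 + 1092 = -16224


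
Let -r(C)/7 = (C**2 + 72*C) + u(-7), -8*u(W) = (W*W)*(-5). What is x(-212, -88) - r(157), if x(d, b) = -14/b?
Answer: 22165927/88 ≈ 2.5189e+5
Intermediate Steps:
u(W) = 5*W**2/8 (u(W) = -W*W*(-5)/8 = -W**2*(-5)/8 = -(-5)*W**2/8 = 5*W**2/8)
r(C) = -1715/8 - 504*C - 7*C**2 (r(C) = -7*((C**2 + 72*C) + (5/8)*(-7)**2) = -7*((C**2 + 72*C) + (5/8)*49) = -7*((C**2 + 72*C) + 245/8) = -7*(245/8 + C**2 + 72*C) = -1715/8 - 504*C - 7*C**2)
x(-212, -88) - r(157) = -14/(-88) - (-1715/8 - 504*157 - 7*157**2) = -14*(-1/88) - (-1715/8 - 79128 - 7*24649) = 7/44 - (-1715/8 - 79128 - 172543) = 7/44 - 1*(-2015083/8) = 7/44 + 2015083/8 = 22165927/88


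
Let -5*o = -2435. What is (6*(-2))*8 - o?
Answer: -583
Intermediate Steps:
o = 487 (o = -⅕*(-2435) = 487)
(6*(-2))*8 - o = (6*(-2))*8 - 1*487 = -12*8 - 487 = -96 - 487 = -583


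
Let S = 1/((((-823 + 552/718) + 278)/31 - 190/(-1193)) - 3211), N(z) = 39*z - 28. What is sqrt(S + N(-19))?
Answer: I*sqrt(353210376325106092916498)/21431544452 ≈ 27.731*I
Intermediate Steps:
N(z) = -28 + 39*z
S = -13276897/42863088904 (S = 1/((((-823 + 552*(1/718)) + 278)*(1/31) - 190*(-1/1193)) - 3211) = 1/((((-823 + 276/359) + 278)*(1/31) + 190/1193) - 3211) = 1/(((-295181/359 + 278)*(1/31) + 190/1193) - 3211) = 1/((-195379/359*1/31 + 190/1193) - 3211) = 1/((-195379/11129 + 190/1193) - 3211) = 1/(-230972637/13276897 - 3211) = 1/(-42863088904/13276897) = -13276897/42863088904 ≈ -0.00030975)
sqrt(S + N(-19)) = sqrt(-13276897/42863088904 + (-28 + 39*(-19))) = sqrt(-13276897/42863088904 + (-28 - 741)) = sqrt(-13276897/42863088904 - 769) = sqrt(-32961728644073/42863088904) = I*sqrt(353210376325106092916498)/21431544452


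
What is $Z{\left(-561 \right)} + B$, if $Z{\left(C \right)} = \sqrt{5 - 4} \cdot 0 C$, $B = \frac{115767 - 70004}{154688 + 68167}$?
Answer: $\frac{45763}{222855} \approx 0.20535$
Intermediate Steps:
$B = \frac{45763}{222855} \approx 0.20535$
$Z{\left(C \right)} = 0$ ($Z{\left(C \right)} = \sqrt{1} \cdot 0 C = 1 \cdot 0 C = 0 C = 0$)
$Z{\left(-561 \right)} + B = 0 + \frac{45763}{222855} = \frac{45763}{222855}$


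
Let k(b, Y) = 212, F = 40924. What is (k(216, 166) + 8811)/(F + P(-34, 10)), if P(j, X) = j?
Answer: 9023/40890 ≈ 0.22067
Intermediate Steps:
(k(216, 166) + 8811)/(F + P(-34, 10)) = (212 + 8811)/(40924 - 34) = 9023/40890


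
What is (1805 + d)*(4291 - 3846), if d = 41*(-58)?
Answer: -254985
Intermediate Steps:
d = -2378
(1805 + d)*(4291 - 3846) = (1805 - 2378)*(4291 - 3846) = -573*445 = -254985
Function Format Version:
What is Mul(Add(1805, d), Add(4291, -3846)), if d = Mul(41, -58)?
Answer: -254985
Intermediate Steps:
d = -2378
Mul(Add(1805, d), Add(4291, -3846)) = Mul(Add(1805, -2378), Add(4291, -3846)) = Mul(-573, 445) = -254985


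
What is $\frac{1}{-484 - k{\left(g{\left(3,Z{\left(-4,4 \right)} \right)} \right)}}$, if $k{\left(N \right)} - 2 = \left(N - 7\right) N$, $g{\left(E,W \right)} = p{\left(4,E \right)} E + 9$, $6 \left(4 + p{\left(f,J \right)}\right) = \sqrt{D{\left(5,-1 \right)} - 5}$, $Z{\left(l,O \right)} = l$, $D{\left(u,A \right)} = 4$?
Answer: $- \frac{8252}{4256645} - \frac{104 i}{4256645} \approx -0.0019386 - 2.4432 \cdot 10^{-5} i$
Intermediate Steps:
$p{\left(f,J \right)} = -4 + \frac{i}{6}$ ($p{\left(f,J \right)} = -4 + \frac{\sqrt{4 - 5}}{6} = -4 + \frac{\sqrt{-1}}{6} = -4 + \frac{i}{6}$)
$g{\left(E,W \right)} = 9 + E \left(-4 + \frac{i}{6}\right)$ ($g{\left(E,W \right)} = \left(-4 + \frac{i}{6}\right) E + 9 = E \left(-4 + \frac{i}{6}\right) + 9 = 9 + E \left(-4 + \frac{i}{6}\right)$)
$k{\left(N \right)} = 2 + N \left(-7 + N\right)$ ($k{\left(N \right)} = 2 + \left(N - 7\right) N = 2 + \left(-7 + N\right) N = 2 + N \left(-7 + N\right)$)
$\frac{1}{-484 - k{\left(g{\left(3,Z{\left(-4,4 \right)} \right)} \right)}} = \frac{1}{-484 - \left(2 + \left(9 - \frac{24 - i}{2}\right)^{2} - 7 \left(9 - \frac{24 - i}{2}\right)\right)} = \frac{1}{-484 - \left(2 + \left(9 - \left(12 - \frac{i}{2}\right)\right)^{2} - 7 \left(9 - \left(12 - \frac{i}{2}\right)\right)\right)} = \frac{1}{-484 - \left(2 + \left(-3 + \frac{i}{2}\right)^{2} - 7 \left(-3 + \frac{i}{2}\right)\right)} = \frac{1}{-484 - \left(2 + \left(-3 + \frac{i}{2}\right)^{2} + \left(21 - \frac{7 i}{2}\right)\right)} = \frac{1}{-484 - \left(23 + \left(-3 + \frac{i}{2}\right)^{2} - \frac{7 i}{2}\right)} = \frac{1}{-507 - \left(-3 + \frac{i}{2}\right)^{2} + \frac{7 i}{2}}$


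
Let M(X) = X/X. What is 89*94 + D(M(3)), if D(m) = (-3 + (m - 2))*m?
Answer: 8362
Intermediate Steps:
M(X) = 1
D(m) = m*(-5 + m) (D(m) = (-3 + (-2 + m))*m = (-5 + m)*m = m*(-5 + m))
89*94 + D(M(3)) = 89*94 + 1*(-5 + 1) = 8366 + 1*(-4) = 8366 - 4 = 8362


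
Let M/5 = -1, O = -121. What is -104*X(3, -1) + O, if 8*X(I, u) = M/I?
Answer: -298/3 ≈ -99.333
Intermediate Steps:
M = -5 (M = 5*(-1) = -5)
X(I, u) = -5/(8*I) (X(I, u) = (-5/I)/8 = -5/(8*I))
-104*X(3, -1) + O = -(-65)/3 - 121 = -104*(-5/24) - 121 = 65/3 - 121 = -298/3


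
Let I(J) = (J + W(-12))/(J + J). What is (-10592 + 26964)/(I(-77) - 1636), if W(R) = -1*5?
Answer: -1260644/125931 ≈ -10.011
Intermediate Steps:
W(R) = -5
I(J) = (-5 + J)/(2*J) (I(J) = (J - 5)/(J + J) = (-5 + J)/((2*J)) = (-5 + J)*(1/(2*J)) = (-5 + J)/(2*J))
(-10592 + 26964)/(I(-77) - 1636) = (-10592 + 26964)/((1/2)*(-5 - 77)/(-77) - 1636) = 16372/((1/2)*(-1/77)*(-82) - 1636) = 16372/(41/77 - 1636) = 16372/(-125931/77) = 16372*(-77/125931) = -1260644/125931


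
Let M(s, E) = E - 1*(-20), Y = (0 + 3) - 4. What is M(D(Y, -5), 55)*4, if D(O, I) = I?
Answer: 300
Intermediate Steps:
Y = -1 (Y = 3 - 4 = -1)
M(s, E) = 20 + E (M(s, E) = E + 20 = 20 + E)
M(D(Y, -5), 55)*4 = (20 + 55)*4 = 75*4 = 300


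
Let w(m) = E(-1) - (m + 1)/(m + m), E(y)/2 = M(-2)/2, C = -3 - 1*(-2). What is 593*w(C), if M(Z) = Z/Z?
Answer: 593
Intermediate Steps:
M(Z) = 1
C = -1 (C = -3 + 2 = -1)
E(y) = 1 (E(y) = 2*(1/2) = 2*(1*(½)) = 2*(½) = 1)
w(m) = 1 - (1 + m)/(2*m) (w(m) = 1 - (m + 1)/(m + m) = 1 - (1 + m)/(2*m))
593*w(C) = 593*((½)*(-1 - 1)/(-1)) = 593*((½)*(-1)*(-2)) = 593*1 = 593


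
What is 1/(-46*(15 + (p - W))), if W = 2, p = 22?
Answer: -1/1610 ≈ -0.00062112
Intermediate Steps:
1/(-46*(15 + (p - W))) = 1/(-46*(15 + (22 - 1*2))) = 1/(-46*(15 + (22 - 2))) = 1/(-46*(15 + 20)) = 1/(-46*35) = 1/(-1610) = -1/1610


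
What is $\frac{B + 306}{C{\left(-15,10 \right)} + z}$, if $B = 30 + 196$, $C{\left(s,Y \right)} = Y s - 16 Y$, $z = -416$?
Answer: $- \frac{266}{363} \approx -0.73278$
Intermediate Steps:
$C{\left(s,Y \right)} = - 16 Y + Y s$
$B = 226$
$\frac{B + 306}{C{\left(-15,10 \right)} + z} = \frac{226 + 306}{10 \left(-16 - 15\right) - 416} = \frac{532}{10 \left(-31\right) - 416} = \frac{532}{-310 - 416} = \frac{532}{-726} = 532 \left(- \frac{1}{726}\right) = - \frac{266}{363}$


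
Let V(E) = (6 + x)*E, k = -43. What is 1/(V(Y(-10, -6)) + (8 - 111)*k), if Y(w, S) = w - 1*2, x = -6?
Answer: 1/4429 ≈ 0.00022578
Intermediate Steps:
Y(w, S) = -2 + w (Y(w, S) = w - 2 = -2 + w)
V(E) = 0 (V(E) = (6 - 6)*E = 0*E = 0)
1/(V(Y(-10, -6)) + (8 - 111)*k) = 1/(0 + (8 - 111)*(-43)) = 1/(0 - 103*(-43)) = 1/(0 + 4429) = 1/4429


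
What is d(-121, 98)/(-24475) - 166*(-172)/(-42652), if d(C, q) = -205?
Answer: -34503327/52195385 ≈ -0.66104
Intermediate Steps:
d(-121, 98)/(-24475) - 166*(-172)/(-42652) = -205/(-24475) - 166*(-172)/(-42652) = -205*(-1/24475) + 28552*(-1/42652) = 41/4895 - 7138/10663 = -34503327/52195385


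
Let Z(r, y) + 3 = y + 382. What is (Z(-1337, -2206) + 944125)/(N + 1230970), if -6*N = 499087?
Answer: 807684/983819 ≈ 0.82097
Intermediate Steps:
N = -499087/6 (N = -⅙*499087 = -499087/6 ≈ -83181.)
Z(r, y) = 379 + y (Z(r, y) = -3 + (y + 382) = -3 + (382 + y) = 379 + y)
(Z(-1337, -2206) + 944125)/(N + 1230970) = ((379 - 2206) + 944125)/(-499087/6 + 1230970) = (-1827 + 944125)/(6886733/6) = 942298*(6/6886733) = 807684/983819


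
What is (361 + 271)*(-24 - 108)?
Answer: -83424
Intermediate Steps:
(361 + 271)*(-24 - 108) = 632*(-132) = -83424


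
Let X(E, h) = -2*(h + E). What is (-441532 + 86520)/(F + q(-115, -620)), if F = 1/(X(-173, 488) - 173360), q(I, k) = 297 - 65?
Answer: -61768537880/40365679 ≈ -1530.2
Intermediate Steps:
q(I, k) = 232
X(E, h) = -2*E - 2*h (X(E, h) = -2*(E + h) = -2*E - 2*h)
F = -1/173990 (F = 1/((-2*(-173) - 2*488) - 173360) = 1/((346 - 976) - 173360) = 1/(-630 - 173360) = 1/(-173990) = -1/173990 ≈ -5.7475e-6)
(-441532 + 86520)/(F + q(-115, -620)) = (-441532 + 86520)/(-1/173990 + 232) = -355012/40365679/173990 = -355012*173990/40365679 = -61768537880/40365679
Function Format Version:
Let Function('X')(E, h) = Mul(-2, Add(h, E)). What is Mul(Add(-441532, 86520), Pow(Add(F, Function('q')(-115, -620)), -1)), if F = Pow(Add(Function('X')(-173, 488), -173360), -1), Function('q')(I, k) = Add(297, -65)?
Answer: Rational(-61768537880, 40365679) ≈ -1530.2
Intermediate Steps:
Function('q')(I, k) = 232
Function('X')(E, h) = Add(Mul(-2, E), Mul(-2, h)) (Function('X')(E, h) = Mul(-2, Add(E, h)) = Add(Mul(-2, E), Mul(-2, h)))
F = Rational(-1, 173990) (F = Pow(Add(Add(Mul(-2, -173), Mul(-2, 488)), -173360), -1) = Pow(Add(Add(346, -976), -173360), -1) = Pow(Add(-630, -173360), -1) = Pow(-173990, -1) = Rational(-1, 173990) ≈ -5.7475e-6)
Mul(Add(-441532, 86520), Pow(Add(F, Function('q')(-115, -620)), -1)) = Mul(Add(-441532, 86520), Pow(Add(Rational(-1, 173990), 232), -1)) = Mul(-355012, Pow(Rational(40365679, 173990), -1)) = Mul(-355012, Rational(173990, 40365679)) = Rational(-61768537880, 40365679)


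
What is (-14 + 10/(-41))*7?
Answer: -4088/41 ≈ -99.707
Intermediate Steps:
(-14 + 10/(-41))*7 = (-14 + 10*(-1/41))*7 = (-14 - 10/41)*7 = -584/41*7 = -4088/41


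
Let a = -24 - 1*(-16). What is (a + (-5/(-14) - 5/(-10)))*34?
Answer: -1700/7 ≈ -242.86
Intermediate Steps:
a = -8 (a = -24 + 16 = -8)
(a + (-5/(-14) - 5/(-10)))*34 = (-8 + (-5/(-14) - 5/(-10)))*34 = (-8 + (-5*(-1/14) - 5*(-⅒)))*34 = (-8 + (5/14 + ½))*34 = (-8 + 6/7)*34 = -50/7*34 = -1700/7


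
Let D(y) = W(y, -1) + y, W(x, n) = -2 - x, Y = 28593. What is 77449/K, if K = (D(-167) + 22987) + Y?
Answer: 1889/1258 ≈ 1.5016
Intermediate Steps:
D(y) = -2 (D(y) = (-2 - y) + y = -2)
K = 51578 (K = (-2 + 22987) + 28593 = 22985 + 28593 = 51578)
77449/K = 77449/51578 = 77449*(1/51578) = 1889/1258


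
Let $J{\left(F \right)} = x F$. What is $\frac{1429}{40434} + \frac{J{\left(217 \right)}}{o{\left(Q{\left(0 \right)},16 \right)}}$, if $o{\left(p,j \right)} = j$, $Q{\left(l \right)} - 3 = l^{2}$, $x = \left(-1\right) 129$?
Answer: $- \frac{565923049}{323472} \approx -1749.5$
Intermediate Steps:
$x = -129$
$Q{\left(l \right)} = 3 + l^{2}$
$J{\left(F \right)} = - 129 F$
$\frac{1429}{40434} + \frac{J{\left(217 \right)}}{o{\left(Q{\left(0 \right)},16 \right)}} = \frac{1429}{40434} + \frac{\left(-129\right) 217}{16} = 1429 \cdot \frac{1}{40434} - \frac{27993}{16} = \frac{1429}{40434} - \frac{27993}{16} = - \frac{565923049}{323472}$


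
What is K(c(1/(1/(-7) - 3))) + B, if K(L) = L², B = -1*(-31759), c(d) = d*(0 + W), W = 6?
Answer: 3843280/121 ≈ 31763.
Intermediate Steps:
c(d) = 6*d (c(d) = d*(0 + 6) = d*6 = 6*d)
B = 31759
K(c(1/(1/(-7) - 3))) + B = (6/(1/(-7) - 3))² + 31759 = (6/(-⅐ - 3))² + 31759 = (6/(-22/7))² + 31759 = (6*(-7/22))² + 31759 = (-21/11)² + 31759 = 441/121 + 31759 = 3843280/121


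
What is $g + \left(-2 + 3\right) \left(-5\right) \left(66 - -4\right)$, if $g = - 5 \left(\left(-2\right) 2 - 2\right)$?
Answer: $-320$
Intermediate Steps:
$g = 30$ ($g = - 5 \left(-4 - 2\right) = \left(-5\right) \left(-6\right) = 30$)
$g + \left(-2 + 3\right) \left(-5\right) \left(66 - -4\right) = 30 + \left(-2 + 3\right) \left(-5\right) \left(66 - -4\right) = 30 + 1 \left(-5\right) \left(66 + 4\right) = 30 - 350 = -320$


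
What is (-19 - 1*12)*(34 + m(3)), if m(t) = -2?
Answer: -992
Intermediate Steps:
(-19 - 1*12)*(34 + m(3)) = (-19 - 1*12)*(34 - 2) = (-19 - 12)*32 = -31*32 = -992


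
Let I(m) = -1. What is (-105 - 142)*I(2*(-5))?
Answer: 247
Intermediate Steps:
(-105 - 142)*I(2*(-5)) = (-105 - 142)*(-1) = -247*(-1) = 247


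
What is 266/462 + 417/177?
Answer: 5708/1947 ≈ 2.9317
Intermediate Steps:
266/462 + 417/177 = 266*(1/462) + 417*(1/177) = 19/33 + 139/59 = 5708/1947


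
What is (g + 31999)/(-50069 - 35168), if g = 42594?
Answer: -74593/85237 ≈ -0.87512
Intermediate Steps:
(g + 31999)/(-50069 - 35168) = (42594 + 31999)/(-50069 - 35168) = 74593/(-85237) = 74593*(-1/85237) = -74593/85237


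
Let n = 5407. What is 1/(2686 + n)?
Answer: 1/8093 ≈ 0.00012356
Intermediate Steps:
1/(2686 + n) = 1/(2686 + 5407) = 1/8093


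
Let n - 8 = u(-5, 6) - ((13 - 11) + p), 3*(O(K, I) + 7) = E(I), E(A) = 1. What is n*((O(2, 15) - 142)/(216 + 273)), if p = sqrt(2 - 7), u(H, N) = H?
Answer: -446/1467 + 446*I*sqrt(5)/1467 ≈ -0.30402 + 0.67981*I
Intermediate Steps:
O(K, I) = -20/3 (O(K, I) = -7 + (1/3)*1 = -7 + 1/3 = -20/3)
p = I*sqrt(5) (p = sqrt(-5) = I*sqrt(5) ≈ 2.2361*I)
n = 1 - I*sqrt(5) (n = 8 + (-5 - ((13 - 11) + I*sqrt(5))) = 8 + (-5 - (2 + I*sqrt(5))) = 8 + (-5 + (-2 - I*sqrt(5))) = 8 + (-7 - I*sqrt(5)) = 1 - I*sqrt(5) ≈ 1.0 - 2.2361*I)
n*((O(2, 15) - 142)/(216 + 273)) = (1 - I*sqrt(5))*((-20/3 - 142)/(216 + 273)) = (1 - I*sqrt(5))*(-446/3/489) = (1 - I*sqrt(5))*(-446/3*1/489) = (1 - I*sqrt(5))*(-446/1467) = -446/1467 + 446*I*sqrt(5)/1467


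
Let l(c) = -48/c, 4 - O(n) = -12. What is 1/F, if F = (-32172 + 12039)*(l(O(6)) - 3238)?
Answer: 1/65251053 ≈ 1.5325e-8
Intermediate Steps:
O(n) = 16 (O(n) = 4 - 1*(-12) = 4 + 12 = 16)
F = 65251053 (F = (-32172 + 12039)*(-48/16 - 3238) = -20133*(-48*1/16 - 3238) = -20133*(-3 - 3238) = -20133*(-3241) = 65251053)
1/F = 1/65251053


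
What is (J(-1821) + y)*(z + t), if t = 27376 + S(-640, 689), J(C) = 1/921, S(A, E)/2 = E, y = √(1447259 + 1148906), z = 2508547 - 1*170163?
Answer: 789046/307 + 2367138*√2596165 ≈ 3.8141e+9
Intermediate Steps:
z = 2338384 (z = 2508547 - 170163 = 2338384)
y = √2596165 ≈ 1611.3
S(A, E) = 2*E
J(C) = 1/921
t = 28754 (t = 27376 + 2*689 = 27376 + 1378 = 28754)
(J(-1821) + y)*(z + t) = (1/921 + √2596165)*(2338384 + 28754) = (1/921 + √2596165)*2367138 = 789046/307 + 2367138*√2596165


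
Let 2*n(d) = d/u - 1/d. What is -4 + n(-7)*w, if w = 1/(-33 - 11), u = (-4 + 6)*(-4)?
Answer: -19769/4928 ≈ -4.0116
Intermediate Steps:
u = -8 (u = 2*(-4) = -8)
n(d) = -1/(2*d) - d/16 (n(d) = (d/(-8) - 1/d)/2 = (d*(-1/8) - 1/d)/2 = (-d/8 - 1/d)/2 = (-1/d - d/8)/2 = -1/(2*d) - d/16)
w = -1/44 (w = 1/(-44) = -1/44 ≈ -0.022727)
-4 + n(-7)*w = -4 + ((1/16)*(-8 - 1*(-7)**2)/(-7))*(-1/44) = -4 + ((1/16)*(-1/7)*(-8 - 1*49))*(-1/44) = -4 + ((1/16)*(-1/7)*(-8 - 49))*(-1/44) = -4 + ((1/16)*(-1/7)*(-57))*(-1/44) = -4 + (57/112)*(-1/44) = -4 - 57/4928 = -19769/4928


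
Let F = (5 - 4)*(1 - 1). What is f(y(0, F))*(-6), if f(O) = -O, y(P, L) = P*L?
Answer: 0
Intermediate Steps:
F = 0 (F = 1*0 = 0)
y(P, L) = L*P
f(y(0, F))*(-6) = -0*0*(-6) = -1*0*(-6) = 0*(-6) = 0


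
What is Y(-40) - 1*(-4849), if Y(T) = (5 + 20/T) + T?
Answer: 9627/2 ≈ 4813.5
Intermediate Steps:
Y(T) = 5 + T + 20/T
Y(-40) - 1*(-4849) = (5 - 40 + 20/(-40)) - 1*(-4849) = (5 - 40 + 20*(-1/40)) + 4849 = (5 - 40 - ½) + 4849 = -71/2 + 4849 = 9627/2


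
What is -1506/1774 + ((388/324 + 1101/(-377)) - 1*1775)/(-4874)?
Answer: -63949632445/132018718806 ≈ -0.48440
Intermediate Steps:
-1506/1774 + ((388/324 + 1101/(-377)) - 1*1775)/(-4874) = -1506*1/1774 + ((388*(1/324) + 1101*(-1/377)) - 1775)*(-1/4874) = -753/887 + ((97/81 - 1101/377) - 1775)*(-1/4874) = -753/887 + (-52612/30537 - 1775)*(-1/4874) = -753/887 - 54255787/30537*(-1/4874) = -753/887 + 54255787/148837338 = -63949632445/132018718806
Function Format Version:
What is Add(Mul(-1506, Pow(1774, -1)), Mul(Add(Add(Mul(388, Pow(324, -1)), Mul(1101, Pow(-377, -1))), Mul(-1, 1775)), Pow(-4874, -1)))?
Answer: Rational(-63949632445, 132018718806) ≈ -0.48440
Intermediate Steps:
Add(Mul(-1506, Pow(1774, -1)), Mul(Add(Add(Mul(388, Pow(324, -1)), Mul(1101, Pow(-377, -1))), Mul(-1, 1775)), Pow(-4874, -1))) = Add(Mul(-1506, Rational(1, 1774)), Mul(Add(Add(Mul(388, Rational(1, 324)), Mul(1101, Rational(-1, 377))), -1775), Rational(-1, 4874))) = Add(Rational(-753, 887), Mul(Add(Add(Rational(97, 81), Rational(-1101, 377)), -1775), Rational(-1, 4874))) = Add(Rational(-753, 887), Mul(Add(Rational(-52612, 30537), -1775), Rational(-1, 4874))) = Add(Rational(-753, 887), Mul(Rational(-54255787, 30537), Rational(-1, 4874))) = Add(Rational(-753, 887), Rational(54255787, 148837338)) = Rational(-63949632445, 132018718806)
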